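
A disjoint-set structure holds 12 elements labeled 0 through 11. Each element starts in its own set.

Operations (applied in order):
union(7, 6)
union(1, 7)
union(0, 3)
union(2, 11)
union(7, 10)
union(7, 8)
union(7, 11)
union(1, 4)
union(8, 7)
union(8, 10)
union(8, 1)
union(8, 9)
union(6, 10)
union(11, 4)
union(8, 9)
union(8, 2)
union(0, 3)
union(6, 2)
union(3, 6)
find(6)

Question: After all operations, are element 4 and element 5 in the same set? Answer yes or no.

Step 1: union(7, 6) -> merged; set of 7 now {6, 7}
Step 2: union(1, 7) -> merged; set of 1 now {1, 6, 7}
Step 3: union(0, 3) -> merged; set of 0 now {0, 3}
Step 4: union(2, 11) -> merged; set of 2 now {2, 11}
Step 5: union(7, 10) -> merged; set of 7 now {1, 6, 7, 10}
Step 6: union(7, 8) -> merged; set of 7 now {1, 6, 7, 8, 10}
Step 7: union(7, 11) -> merged; set of 7 now {1, 2, 6, 7, 8, 10, 11}
Step 8: union(1, 4) -> merged; set of 1 now {1, 2, 4, 6, 7, 8, 10, 11}
Step 9: union(8, 7) -> already same set; set of 8 now {1, 2, 4, 6, 7, 8, 10, 11}
Step 10: union(8, 10) -> already same set; set of 8 now {1, 2, 4, 6, 7, 8, 10, 11}
Step 11: union(8, 1) -> already same set; set of 8 now {1, 2, 4, 6, 7, 8, 10, 11}
Step 12: union(8, 9) -> merged; set of 8 now {1, 2, 4, 6, 7, 8, 9, 10, 11}
Step 13: union(6, 10) -> already same set; set of 6 now {1, 2, 4, 6, 7, 8, 9, 10, 11}
Step 14: union(11, 4) -> already same set; set of 11 now {1, 2, 4, 6, 7, 8, 9, 10, 11}
Step 15: union(8, 9) -> already same set; set of 8 now {1, 2, 4, 6, 7, 8, 9, 10, 11}
Step 16: union(8, 2) -> already same set; set of 8 now {1, 2, 4, 6, 7, 8, 9, 10, 11}
Step 17: union(0, 3) -> already same set; set of 0 now {0, 3}
Step 18: union(6, 2) -> already same set; set of 6 now {1, 2, 4, 6, 7, 8, 9, 10, 11}
Step 19: union(3, 6) -> merged; set of 3 now {0, 1, 2, 3, 4, 6, 7, 8, 9, 10, 11}
Step 20: find(6) -> no change; set of 6 is {0, 1, 2, 3, 4, 6, 7, 8, 9, 10, 11}
Set of 4: {0, 1, 2, 3, 4, 6, 7, 8, 9, 10, 11}; 5 is not a member.

Answer: no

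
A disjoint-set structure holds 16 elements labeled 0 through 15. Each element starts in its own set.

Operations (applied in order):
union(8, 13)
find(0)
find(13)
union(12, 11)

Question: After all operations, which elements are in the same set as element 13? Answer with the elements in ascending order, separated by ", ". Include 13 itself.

Answer: 8, 13

Derivation:
Step 1: union(8, 13) -> merged; set of 8 now {8, 13}
Step 2: find(0) -> no change; set of 0 is {0}
Step 3: find(13) -> no change; set of 13 is {8, 13}
Step 4: union(12, 11) -> merged; set of 12 now {11, 12}
Component of 13: {8, 13}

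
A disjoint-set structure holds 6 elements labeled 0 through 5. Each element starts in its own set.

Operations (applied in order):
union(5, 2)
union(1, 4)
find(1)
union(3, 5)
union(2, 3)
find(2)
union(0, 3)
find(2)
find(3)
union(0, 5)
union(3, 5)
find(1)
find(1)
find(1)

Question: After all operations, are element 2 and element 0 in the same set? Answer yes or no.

Answer: yes

Derivation:
Step 1: union(5, 2) -> merged; set of 5 now {2, 5}
Step 2: union(1, 4) -> merged; set of 1 now {1, 4}
Step 3: find(1) -> no change; set of 1 is {1, 4}
Step 4: union(3, 5) -> merged; set of 3 now {2, 3, 5}
Step 5: union(2, 3) -> already same set; set of 2 now {2, 3, 5}
Step 6: find(2) -> no change; set of 2 is {2, 3, 5}
Step 7: union(0, 3) -> merged; set of 0 now {0, 2, 3, 5}
Step 8: find(2) -> no change; set of 2 is {0, 2, 3, 5}
Step 9: find(3) -> no change; set of 3 is {0, 2, 3, 5}
Step 10: union(0, 5) -> already same set; set of 0 now {0, 2, 3, 5}
Step 11: union(3, 5) -> already same set; set of 3 now {0, 2, 3, 5}
Step 12: find(1) -> no change; set of 1 is {1, 4}
Step 13: find(1) -> no change; set of 1 is {1, 4}
Step 14: find(1) -> no change; set of 1 is {1, 4}
Set of 2: {0, 2, 3, 5}; 0 is a member.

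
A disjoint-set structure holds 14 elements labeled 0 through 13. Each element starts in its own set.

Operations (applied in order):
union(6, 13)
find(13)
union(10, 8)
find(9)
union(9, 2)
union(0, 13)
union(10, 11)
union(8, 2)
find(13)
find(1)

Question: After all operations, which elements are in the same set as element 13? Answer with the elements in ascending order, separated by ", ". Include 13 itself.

Step 1: union(6, 13) -> merged; set of 6 now {6, 13}
Step 2: find(13) -> no change; set of 13 is {6, 13}
Step 3: union(10, 8) -> merged; set of 10 now {8, 10}
Step 4: find(9) -> no change; set of 9 is {9}
Step 5: union(9, 2) -> merged; set of 9 now {2, 9}
Step 6: union(0, 13) -> merged; set of 0 now {0, 6, 13}
Step 7: union(10, 11) -> merged; set of 10 now {8, 10, 11}
Step 8: union(8, 2) -> merged; set of 8 now {2, 8, 9, 10, 11}
Step 9: find(13) -> no change; set of 13 is {0, 6, 13}
Step 10: find(1) -> no change; set of 1 is {1}
Component of 13: {0, 6, 13}

Answer: 0, 6, 13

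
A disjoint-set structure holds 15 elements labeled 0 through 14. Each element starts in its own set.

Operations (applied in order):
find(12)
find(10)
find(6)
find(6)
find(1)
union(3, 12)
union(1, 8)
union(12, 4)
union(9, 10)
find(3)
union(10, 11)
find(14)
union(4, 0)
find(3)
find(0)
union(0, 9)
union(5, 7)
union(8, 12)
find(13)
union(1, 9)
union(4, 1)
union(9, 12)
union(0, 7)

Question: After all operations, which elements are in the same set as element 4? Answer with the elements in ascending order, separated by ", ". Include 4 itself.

Answer: 0, 1, 3, 4, 5, 7, 8, 9, 10, 11, 12

Derivation:
Step 1: find(12) -> no change; set of 12 is {12}
Step 2: find(10) -> no change; set of 10 is {10}
Step 3: find(6) -> no change; set of 6 is {6}
Step 4: find(6) -> no change; set of 6 is {6}
Step 5: find(1) -> no change; set of 1 is {1}
Step 6: union(3, 12) -> merged; set of 3 now {3, 12}
Step 7: union(1, 8) -> merged; set of 1 now {1, 8}
Step 8: union(12, 4) -> merged; set of 12 now {3, 4, 12}
Step 9: union(9, 10) -> merged; set of 9 now {9, 10}
Step 10: find(3) -> no change; set of 3 is {3, 4, 12}
Step 11: union(10, 11) -> merged; set of 10 now {9, 10, 11}
Step 12: find(14) -> no change; set of 14 is {14}
Step 13: union(4, 0) -> merged; set of 4 now {0, 3, 4, 12}
Step 14: find(3) -> no change; set of 3 is {0, 3, 4, 12}
Step 15: find(0) -> no change; set of 0 is {0, 3, 4, 12}
Step 16: union(0, 9) -> merged; set of 0 now {0, 3, 4, 9, 10, 11, 12}
Step 17: union(5, 7) -> merged; set of 5 now {5, 7}
Step 18: union(8, 12) -> merged; set of 8 now {0, 1, 3, 4, 8, 9, 10, 11, 12}
Step 19: find(13) -> no change; set of 13 is {13}
Step 20: union(1, 9) -> already same set; set of 1 now {0, 1, 3, 4, 8, 9, 10, 11, 12}
Step 21: union(4, 1) -> already same set; set of 4 now {0, 1, 3, 4, 8, 9, 10, 11, 12}
Step 22: union(9, 12) -> already same set; set of 9 now {0, 1, 3, 4, 8, 9, 10, 11, 12}
Step 23: union(0, 7) -> merged; set of 0 now {0, 1, 3, 4, 5, 7, 8, 9, 10, 11, 12}
Component of 4: {0, 1, 3, 4, 5, 7, 8, 9, 10, 11, 12}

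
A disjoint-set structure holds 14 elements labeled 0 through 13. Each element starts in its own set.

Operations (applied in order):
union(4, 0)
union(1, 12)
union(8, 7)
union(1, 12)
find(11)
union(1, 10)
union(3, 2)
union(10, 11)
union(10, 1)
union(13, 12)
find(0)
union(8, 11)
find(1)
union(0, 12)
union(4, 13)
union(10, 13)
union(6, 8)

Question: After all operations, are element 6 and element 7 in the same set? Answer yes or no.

Answer: yes

Derivation:
Step 1: union(4, 0) -> merged; set of 4 now {0, 4}
Step 2: union(1, 12) -> merged; set of 1 now {1, 12}
Step 3: union(8, 7) -> merged; set of 8 now {7, 8}
Step 4: union(1, 12) -> already same set; set of 1 now {1, 12}
Step 5: find(11) -> no change; set of 11 is {11}
Step 6: union(1, 10) -> merged; set of 1 now {1, 10, 12}
Step 7: union(3, 2) -> merged; set of 3 now {2, 3}
Step 8: union(10, 11) -> merged; set of 10 now {1, 10, 11, 12}
Step 9: union(10, 1) -> already same set; set of 10 now {1, 10, 11, 12}
Step 10: union(13, 12) -> merged; set of 13 now {1, 10, 11, 12, 13}
Step 11: find(0) -> no change; set of 0 is {0, 4}
Step 12: union(8, 11) -> merged; set of 8 now {1, 7, 8, 10, 11, 12, 13}
Step 13: find(1) -> no change; set of 1 is {1, 7, 8, 10, 11, 12, 13}
Step 14: union(0, 12) -> merged; set of 0 now {0, 1, 4, 7, 8, 10, 11, 12, 13}
Step 15: union(4, 13) -> already same set; set of 4 now {0, 1, 4, 7, 8, 10, 11, 12, 13}
Step 16: union(10, 13) -> already same set; set of 10 now {0, 1, 4, 7, 8, 10, 11, 12, 13}
Step 17: union(6, 8) -> merged; set of 6 now {0, 1, 4, 6, 7, 8, 10, 11, 12, 13}
Set of 6: {0, 1, 4, 6, 7, 8, 10, 11, 12, 13}; 7 is a member.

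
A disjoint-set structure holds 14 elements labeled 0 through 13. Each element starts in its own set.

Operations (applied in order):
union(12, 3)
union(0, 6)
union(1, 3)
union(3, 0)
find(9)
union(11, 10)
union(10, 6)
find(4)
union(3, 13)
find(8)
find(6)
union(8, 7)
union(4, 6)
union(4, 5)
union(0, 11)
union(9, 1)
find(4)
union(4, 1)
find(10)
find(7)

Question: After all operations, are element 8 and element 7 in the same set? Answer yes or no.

Answer: yes

Derivation:
Step 1: union(12, 3) -> merged; set of 12 now {3, 12}
Step 2: union(0, 6) -> merged; set of 0 now {0, 6}
Step 3: union(1, 3) -> merged; set of 1 now {1, 3, 12}
Step 4: union(3, 0) -> merged; set of 3 now {0, 1, 3, 6, 12}
Step 5: find(9) -> no change; set of 9 is {9}
Step 6: union(11, 10) -> merged; set of 11 now {10, 11}
Step 7: union(10, 6) -> merged; set of 10 now {0, 1, 3, 6, 10, 11, 12}
Step 8: find(4) -> no change; set of 4 is {4}
Step 9: union(3, 13) -> merged; set of 3 now {0, 1, 3, 6, 10, 11, 12, 13}
Step 10: find(8) -> no change; set of 8 is {8}
Step 11: find(6) -> no change; set of 6 is {0, 1, 3, 6, 10, 11, 12, 13}
Step 12: union(8, 7) -> merged; set of 8 now {7, 8}
Step 13: union(4, 6) -> merged; set of 4 now {0, 1, 3, 4, 6, 10, 11, 12, 13}
Step 14: union(4, 5) -> merged; set of 4 now {0, 1, 3, 4, 5, 6, 10, 11, 12, 13}
Step 15: union(0, 11) -> already same set; set of 0 now {0, 1, 3, 4, 5, 6, 10, 11, 12, 13}
Step 16: union(9, 1) -> merged; set of 9 now {0, 1, 3, 4, 5, 6, 9, 10, 11, 12, 13}
Step 17: find(4) -> no change; set of 4 is {0, 1, 3, 4, 5, 6, 9, 10, 11, 12, 13}
Step 18: union(4, 1) -> already same set; set of 4 now {0, 1, 3, 4, 5, 6, 9, 10, 11, 12, 13}
Step 19: find(10) -> no change; set of 10 is {0, 1, 3, 4, 5, 6, 9, 10, 11, 12, 13}
Step 20: find(7) -> no change; set of 7 is {7, 8}
Set of 8: {7, 8}; 7 is a member.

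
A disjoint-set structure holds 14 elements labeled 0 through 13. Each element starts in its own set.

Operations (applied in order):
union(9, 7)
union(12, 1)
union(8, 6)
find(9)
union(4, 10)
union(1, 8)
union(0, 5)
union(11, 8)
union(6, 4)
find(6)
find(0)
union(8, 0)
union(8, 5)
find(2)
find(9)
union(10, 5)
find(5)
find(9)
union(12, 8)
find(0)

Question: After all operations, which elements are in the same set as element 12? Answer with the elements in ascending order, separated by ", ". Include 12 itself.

Step 1: union(9, 7) -> merged; set of 9 now {7, 9}
Step 2: union(12, 1) -> merged; set of 12 now {1, 12}
Step 3: union(8, 6) -> merged; set of 8 now {6, 8}
Step 4: find(9) -> no change; set of 9 is {7, 9}
Step 5: union(4, 10) -> merged; set of 4 now {4, 10}
Step 6: union(1, 8) -> merged; set of 1 now {1, 6, 8, 12}
Step 7: union(0, 5) -> merged; set of 0 now {0, 5}
Step 8: union(11, 8) -> merged; set of 11 now {1, 6, 8, 11, 12}
Step 9: union(6, 4) -> merged; set of 6 now {1, 4, 6, 8, 10, 11, 12}
Step 10: find(6) -> no change; set of 6 is {1, 4, 6, 8, 10, 11, 12}
Step 11: find(0) -> no change; set of 0 is {0, 5}
Step 12: union(8, 0) -> merged; set of 8 now {0, 1, 4, 5, 6, 8, 10, 11, 12}
Step 13: union(8, 5) -> already same set; set of 8 now {0, 1, 4, 5, 6, 8, 10, 11, 12}
Step 14: find(2) -> no change; set of 2 is {2}
Step 15: find(9) -> no change; set of 9 is {7, 9}
Step 16: union(10, 5) -> already same set; set of 10 now {0, 1, 4, 5, 6, 8, 10, 11, 12}
Step 17: find(5) -> no change; set of 5 is {0, 1, 4, 5, 6, 8, 10, 11, 12}
Step 18: find(9) -> no change; set of 9 is {7, 9}
Step 19: union(12, 8) -> already same set; set of 12 now {0, 1, 4, 5, 6, 8, 10, 11, 12}
Step 20: find(0) -> no change; set of 0 is {0, 1, 4, 5, 6, 8, 10, 11, 12}
Component of 12: {0, 1, 4, 5, 6, 8, 10, 11, 12}

Answer: 0, 1, 4, 5, 6, 8, 10, 11, 12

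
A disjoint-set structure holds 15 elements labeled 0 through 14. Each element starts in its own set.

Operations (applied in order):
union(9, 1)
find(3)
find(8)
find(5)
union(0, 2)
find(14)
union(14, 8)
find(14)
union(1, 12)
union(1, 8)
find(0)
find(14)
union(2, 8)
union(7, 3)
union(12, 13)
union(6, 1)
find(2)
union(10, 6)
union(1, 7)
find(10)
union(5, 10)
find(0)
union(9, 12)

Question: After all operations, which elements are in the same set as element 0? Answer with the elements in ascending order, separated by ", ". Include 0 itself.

Answer: 0, 1, 2, 3, 5, 6, 7, 8, 9, 10, 12, 13, 14

Derivation:
Step 1: union(9, 1) -> merged; set of 9 now {1, 9}
Step 2: find(3) -> no change; set of 3 is {3}
Step 3: find(8) -> no change; set of 8 is {8}
Step 4: find(5) -> no change; set of 5 is {5}
Step 5: union(0, 2) -> merged; set of 0 now {0, 2}
Step 6: find(14) -> no change; set of 14 is {14}
Step 7: union(14, 8) -> merged; set of 14 now {8, 14}
Step 8: find(14) -> no change; set of 14 is {8, 14}
Step 9: union(1, 12) -> merged; set of 1 now {1, 9, 12}
Step 10: union(1, 8) -> merged; set of 1 now {1, 8, 9, 12, 14}
Step 11: find(0) -> no change; set of 0 is {0, 2}
Step 12: find(14) -> no change; set of 14 is {1, 8, 9, 12, 14}
Step 13: union(2, 8) -> merged; set of 2 now {0, 1, 2, 8, 9, 12, 14}
Step 14: union(7, 3) -> merged; set of 7 now {3, 7}
Step 15: union(12, 13) -> merged; set of 12 now {0, 1, 2, 8, 9, 12, 13, 14}
Step 16: union(6, 1) -> merged; set of 6 now {0, 1, 2, 6, 8, 9, 12, 13, 14}
Step 17: find(2) -> no change; set of 2 is {0, 1, 2, 6, 8, 9, 12, 13, 14}
Step 18: union(10, 6) -> merged; set of 10 now {0, 1, 2, 6, 8, 9, 10, 12, 13, 14}
Step 19: union(1, 7) -> merged; set of 1 now {0, 1, 2, 3, 6, 7, 8, 9, 10, 12, 13, 14}
Step 20: find(10) -> no change; set of 10 is {0, 1, 2, 3, 6, 7, 8, 9, 10, 12, 13, 14}
Step 21: union(5, 10) -> merged; set of 5 now {0, 1, 2, 3, 5, 6, 7, 8, 9, 10, 12, 13, 14}
Step 22: find(0) -> no change; set of 0 is {0, 1, 2, 3, 5, 6, 7, 8, 9, 10, 12, 13, 14}
Step 23: union(9, 12) -> already same set; set of 9 now {0, 1, 2, 3, 5, 6, 7, 8, 9, 10, 12, 13, 14}
Component of 0: {0, 1, 2, 3, 5, 6, 7, 8, 9, 10, 12, 13, 14}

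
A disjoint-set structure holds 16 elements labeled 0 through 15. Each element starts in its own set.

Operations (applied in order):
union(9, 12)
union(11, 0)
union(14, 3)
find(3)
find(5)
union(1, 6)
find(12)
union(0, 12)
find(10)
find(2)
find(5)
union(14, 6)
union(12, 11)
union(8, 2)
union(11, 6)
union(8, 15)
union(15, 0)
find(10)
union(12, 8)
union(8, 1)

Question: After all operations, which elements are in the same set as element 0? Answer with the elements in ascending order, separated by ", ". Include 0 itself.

Step 1: union(9, 12) -> merged; set of 9 now {9, 12}
Step 2: union(11, 0) -> merged; set of 11 now {0, 11}
Step 3: union(14, 3) -> merged; set of 14 now {3, 14}
Step 4: find(3) -> no change; set of 3 is {3, 14}
Step 5: find(5) -> no change; set of 5 is {5}
Step 6: union(1, 6) -> merged; set of 1 now {1, 6}
Step 7: find(12) -> no change; set of 12 is {9, 12}
Step 8: union(0, 12) -> merged; set of 0 now {0, 9, 11, 12}
Step 9: find(10) -> no change; set of 10 is {10}
Step 10: find(2) -> no change; set of 2 is {2}
Step 11: find(5) -> no change; set of 5 is {5}
Step 12: union(14, 6) -> merged; set of 14 now {1, 3, 6, 14}
Step 13: union(12, 11) -> already same set; set of 12 now {0, 9, 11, 12}
Step 14: union(8, 2) -> merged; set of 8 now {2, 8}
Step 15: union(11, 6) -> merged; set of 11 now {0, 1, 3, 6, 9, 11, 12, 14}
Step 16: union(8, 15) -> merged; set of 8 now {2, 8, 15}
Step 17: union(15, 0) -> merged; set of 15 now {0, 1, 2, 3, 6, 8, 9, 11, 12, 14, 15}
Step 18: find(10) -> no change; set of 10 is {10}
Step 19: union(12, 8) -> already same set; set of 12 now {0, 1, 2, 3, 6, 8, 9, 11, 12, 14, 15}
Step 20: union(8, 1) -> already same set; set of 8 now {0, 1, 2, 3, 6, 8, 9, 11, 12, 14, 15}
Component of 0: {0, 1, 2, 3, 6, 8, 9, 11, 12, 14, 15}

Answer: 0, 1, 2, 3, 6, 8, 9, 11, 12, 14, 15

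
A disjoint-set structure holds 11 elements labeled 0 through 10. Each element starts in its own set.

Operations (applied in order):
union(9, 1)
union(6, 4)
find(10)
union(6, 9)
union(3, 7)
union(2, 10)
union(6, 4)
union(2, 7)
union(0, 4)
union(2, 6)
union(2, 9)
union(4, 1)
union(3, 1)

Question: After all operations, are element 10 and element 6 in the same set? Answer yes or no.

Step 1: union(9, 1) -> merged; set of 9 now {1, 9}
Step 2: union(6, 4) -> merged; set of 6 now {4, 6}
Step 3: find(10) -> no change; set of 10 is {10}
Step 4: union(6, 9) -> merged; set of 6 now {1, 4, 6, 9}
Step 5: union(3, 7) -> merged; set of 3 now {3, 7}
Step 6: union(2, 10) -> merged; set of 2 now {2, 10}
Step 7: union(6, 4) -> already same set; set of 6 now {1, 4, 6, 9}
Step 8: union(2, 7) -> merged; set of 2 now {2, 3, 7, 10}
Step 9: union(0, 4) -> merged; set of 0 now {0, 1, 4, 6, 9}
Step 10: union(2, 6) -> merged; set of 2 now {0, 1, 2, 3, 4, 6, 7, 9, 10}
Step 11: union(2, 9) -> already same set; set of 2 now {0, 1, 2, 3, 4, 6, 7, 9, 10}
Step 12: union(4, 1) -> already same set; set of 4 now {0, 1, 2, 3, 4, 6, 7, 9, 10}
Step 13: union(3, 1) -> already same set; set of 3 now {0, 1, 2, 3, 4, 6, 7, 9, 10}
Set of 10: {0, 1, 2, 3, 4, 6, 7, 9, 10}; 6 is a member.

Answer: yes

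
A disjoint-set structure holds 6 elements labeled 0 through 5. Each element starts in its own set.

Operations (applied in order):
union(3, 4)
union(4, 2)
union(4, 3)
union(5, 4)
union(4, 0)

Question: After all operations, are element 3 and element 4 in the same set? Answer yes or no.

Answer: yes

Derivation:
Step 1: union(3, 4) -> merged; set of 3 now {3, 4}
Step 2: union(4, 2) -> merged; set of 4 now {2, 3, 4}
Step 3: union(4, 3) -> already same set; set of 4 now {2, 3, 4}
Step 4: union(5, 4) -> merged; set of 5 now {2, 3, 4, 5}
Step 5: union(4, 0) -> merged; set of 4 now {0, 2, 3, 4, 5}
Set of 3: {0, 2, 3, 4, 5}; 4 is a member.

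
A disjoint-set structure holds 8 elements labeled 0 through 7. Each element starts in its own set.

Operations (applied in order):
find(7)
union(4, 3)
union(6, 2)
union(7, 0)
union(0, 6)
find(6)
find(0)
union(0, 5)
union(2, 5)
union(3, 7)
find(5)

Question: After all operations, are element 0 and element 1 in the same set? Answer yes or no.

Answer: no

Derivation:
Step 1: find(7) -> no change; set of 7 is {7}
Step 2: union(4, 3) -> merged; set of 4 now {3, 4}
Step 3: union(6, 2) -> merged; set of 6 now {2, 6}
Step 4: union(7, 0) -> merged; set of 7 now {0, 7}
Step 5: union(0, 6) -> merged; set of 0 now {0, 2, 6, 7}
Step 6: find(6) -> no change; set of 6 is {0, 2, 6, 7}
Step 7: find(0) -> no change; set of 0 is {0, 2, 6, 7}
Step 8: union(0, 5) -> merged; set of 0 now {0, 2, 5, 6, 7}
Step 9: union(2, 5) -> already same set; set of 2 now {0, 2, 5, 6, 7}
Step 10: union(3, 7) -> merged; set of 3 now {0, 2, 3, 4, 5, 6, 7}
Step 11: find(5) -> no change; set of 5 is {0, 2, 3, 4, 5, 6, 7}
Set of 0: {0, 2, 3, 4, 5, 6, 7}; 1 is not a member.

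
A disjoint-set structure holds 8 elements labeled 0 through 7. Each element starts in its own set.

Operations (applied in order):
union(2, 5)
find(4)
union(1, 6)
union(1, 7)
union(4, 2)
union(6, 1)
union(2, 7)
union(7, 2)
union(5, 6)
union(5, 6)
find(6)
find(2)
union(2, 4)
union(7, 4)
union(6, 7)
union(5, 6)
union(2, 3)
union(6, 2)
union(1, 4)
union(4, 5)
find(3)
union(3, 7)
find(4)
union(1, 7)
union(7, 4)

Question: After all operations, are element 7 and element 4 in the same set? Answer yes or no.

Step 1: union(2, 5) -> merged; set of 2 now {2, 5}
Step 2: find(4) -> no change; set of 4 is {4}
Step 3: union(1, 6) -> merged; set of 1 now {1, 6}
Step 4: union(1, 7) -> merged; set of 1 now {1, 6, 7}
Step 5: union(4, 2) -> merged; set of 4 now {2, 4, 5}
Step 6: union(6, 1) -> already same set; set of 6 now {1, 6, 7}
Step 7: union(2, 7) -> merged; set of 2 now {1, 2, 4, 5, 6, 7}
Step 8: union(7, 2) -> already same set; set of 7 now {1, 2, 4, 5, 6, 7}
Step 9: union(5, 6) -> already same set; set of 5 now {1, 2, 4, 5, 6, 7}
Step 10: union(5, 6) -> already same set; set of 5 now {1, 2, 4, 5, 6, 7}
Step 11: find(6) -> no change; set of 6 is {1, 2, 4, 5, 6, 7}
Step 12: find(2) -> no change; set of 2 is {1, 2, 4, 5, 6, 7}
Step 13: union(2, 4) -> already same set; set of 2 now {1, 2, 4, 5, 6, 7}
Step 14: union(7, 4) -> already same set; set of 7 now {1, 2, 4, 5, 6, 7}
Step 15: union(6, 7) -> already same set; set of 6 now {1, 2, 4, 5, 6, 7}
Step 16: union(5, 6) -> already same set; set of 5 now {1, 2, 4, 5, 6, 7}
Step 17: union(2, 3) -> merged; set of 2 now {1, 2, 3, 4, 5, 6, 7}
Step 18: union(6, 2) -> already same set; set of 6 now {1, 2, 3, 4, 5, 6, 7}
Step 19: union(1, 4) -> already same set; set of 1 now {1, 2, 3, 4, 5, 6, 7}
Step 20: union(4, 5) -> already same set; set of 4 now {1, 2, 3, 4, 5, 6, 7}
Step 21: find(3) -> no change; set of 3 is {1, 2, 3, 4, 5, 6, 7}
Step 22: union(3, 7) -> already same set; set of 3 now {1, 2, 3, 4, 5, 6, 7}
Step 23: find(4) -> no change; set of 4 is {1, 2, 3, 4, 5, 6, 7}
Step 24: union(1, 7) -> already same set; set of 1 now {1, 2, 3, 4, 5, 6, 7}
Step 25: union(7, 4) -> already same set; set of 7 now {1, 2, 3, 4, 5, 6, 7}
Set of 7: {1, 2, 3, 4, 5, 6, 7}; 4 is a member.

Answer: yes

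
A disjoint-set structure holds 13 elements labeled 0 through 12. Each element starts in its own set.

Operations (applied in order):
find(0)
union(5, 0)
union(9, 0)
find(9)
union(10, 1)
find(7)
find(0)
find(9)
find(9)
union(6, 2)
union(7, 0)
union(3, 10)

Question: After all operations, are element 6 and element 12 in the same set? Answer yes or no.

Step 1: find(0) -> no change; set of 0 is {0}
Step 2: union(5, 0) -> merged; set of 5 now {0, 5}
Step 3: union(9, 0) -> merged; set of 9 now {0, 5, 9}
Step 4: find(9) -> no change; set of 9 is {0, 5, 9}
Step 5: union(10, 1) -> merged; set of 10 now {1, 10}
Step 6: find(7) -> no change; set of 7 is {7}
Step 7: find(0) -> no change; set of 0 is {0, 5, 9}
Step 8: find(9) -> no change; set of 9 is {0, 5, 9}
Step 9: find(9) -> no change; set of 9 is {0, 5, 9}
Step 10: union(6, 2) -> merged; set of 6 now {2, 6}
Step 11: union(7, 0) -> merged; set of 7 now {0, 5, 7, 9}
Step 12: union(3, 10) -> merged; set of 3 now {1, 3, 10}
Set of 6: {2, 6}; 12 is not a member.

Answer: no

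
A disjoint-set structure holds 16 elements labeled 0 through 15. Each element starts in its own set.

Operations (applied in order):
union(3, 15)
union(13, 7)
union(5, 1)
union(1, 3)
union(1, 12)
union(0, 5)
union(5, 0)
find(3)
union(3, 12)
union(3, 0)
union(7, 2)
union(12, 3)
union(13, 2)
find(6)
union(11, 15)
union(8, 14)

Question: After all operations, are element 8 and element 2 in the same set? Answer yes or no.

Step 1: union(3, 15) -> merged; set of 3 now {3, 15}
Step 2: union(13, 7) -> merged; set of 13 now {7, 13}
Step 3: union(5, 1) -> merged; set of 5 now {1, 5}
Step 4: union(1, 3) -> merged; set of 1 now {1, 3, 5, 15}
Step 5: union(1, 12) -> merged; set of 1 now {1, 3, 5, 12, 15}
Step 6: union(0, 5) -> merged; set of 0 now {0, 1, 3, 5, 12, 15}
Step 7: union(5, 0) -> already same set; set of 5 now {0, 1, 3, 5, 12, 15}
Step 8: find(3) -> no change; set of 3 is {0, 1, 3, 5, 12, 15}
Step 9: union(3, 12) -> already same set; set of 3 now {0, 1, 3, 5, 12, 15}
Step 10: union(3, 0) -> already same set; set of 3 now {0, 1, 3, 5, 12, 15}
Step 11: union(7, 2) -> merged; set of 7 now {2, 7, 13}
Step 12: union(12, 3) -> already same set; set of 12 now {0, 1, 3, 5, 12, 15}
Step 13: union(13, 2) -> already same set; set of 13 now {2, 7, 13}
Step 14: find(6) -> no change; set of 6 is {6}
Step 15: union(11, 15) -> merged; set of 11 now {0, 1, 3, 5, 11, 12, 15}
Step 16: union(8, 14) -> merged; set of 8 now {8, 14}
Set of 8: {8, 14}; 2 is not a member.

Answer: no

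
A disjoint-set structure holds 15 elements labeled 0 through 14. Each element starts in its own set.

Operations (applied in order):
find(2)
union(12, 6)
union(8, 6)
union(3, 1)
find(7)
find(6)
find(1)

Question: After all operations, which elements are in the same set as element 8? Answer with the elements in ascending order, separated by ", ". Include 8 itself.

Answer: 6, 8, 12

Derivation:
Step 1: find(2) -> no change; set of 2 is {2}
Step 2: union(12, 6) -> merged; set of 12 now {6, 12}
Step 3: union(8, 6) -> merged; set of 8 now {6, 8, 12}
Step 4: union(3, 1) -> merged; set of 3 now {1, 3}
Step 5: find(7) -> no change; set of 7 is {7}
Step 6: find(6) -> no change; set of 6 is {6, 8, 12}
Step 7: find(1) -> no change; set of 1 is {1, 3}
Component of 8: {6, 8, 12}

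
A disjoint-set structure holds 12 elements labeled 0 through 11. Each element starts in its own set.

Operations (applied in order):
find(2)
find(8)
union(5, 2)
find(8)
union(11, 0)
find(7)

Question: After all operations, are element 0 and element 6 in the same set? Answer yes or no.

Answer: no

Derivation:
Step 1: find(2) -> no change; set of 2 is {2}
Step 2: find(8) -> no change; set of 8 is {8}
Step 3: union(5, 2) -> merged; set of 5 now {2, 5}
Step 4: find(8) -> no change; set of 8 is {8}
Step 5: union(11, 0) -> merged; set of 11 now {0, 11}
Step 6: find(7) -> no change; set of 7 is {7}
Set of 0: {0, 11}; 6 is not a member.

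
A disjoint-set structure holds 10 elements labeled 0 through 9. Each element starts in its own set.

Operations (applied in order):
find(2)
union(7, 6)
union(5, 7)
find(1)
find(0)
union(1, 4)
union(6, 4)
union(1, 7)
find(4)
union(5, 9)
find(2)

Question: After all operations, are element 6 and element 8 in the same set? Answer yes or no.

Answer: no

Derivation:
Step 1: find(2) -> no change; set of 2 is {2}
Step 2: union(7, 6) -> merged; set of 7 now {6, 7}
Step 3: union(5, 7) -> merged; set of 5 now {5, 6, 7}
Step 4: find(1) -> no change; set of 1 is {1}
Step 5: find(0) -> no change; set of 0 is {0}
Step 6: union(1, 4) -> merged; set of 1 now {1, 4}
Step 7: union(6, 4) -> merged; set of 6 now {1, 4, 5, 6, 7}
Step 8: union(1, 7) -> already same set; set of 1 now {1, 4, 5, 6, 7}
Step 9: find(4) -> no change; set of 4 is {1, 4, 5, 6, 7}
Step 10: union(5, 9) -> merged; set of 5 now {1, 4, 5, 6, 7, 9}
Step 11: find(2) -> no change; set of 2 is {2}
Set of 6: {1, 4, 5, 6, 7, 9}; 8 is not a member.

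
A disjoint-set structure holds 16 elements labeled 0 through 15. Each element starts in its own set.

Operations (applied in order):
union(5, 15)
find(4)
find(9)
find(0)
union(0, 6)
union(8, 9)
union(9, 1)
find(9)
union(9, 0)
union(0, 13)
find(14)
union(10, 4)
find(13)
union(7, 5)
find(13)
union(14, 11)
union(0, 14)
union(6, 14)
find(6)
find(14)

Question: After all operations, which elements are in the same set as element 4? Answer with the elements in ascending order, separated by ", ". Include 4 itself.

Step 1: union(5, 15) -> merged; set of 5 now {5, 15}
Step 2: find(4) -> no change; set of 4 is {4}
Step 3: find(9) -> no change; set of 9 is {9}
Step 4: find(0) -> no change; set of 0 is {0}
Step 5: union(0, 6) -> merged; set of 0 now {0, 6}
Step 6: union(8, 9) -> merged; set of 8 now {8, 9}
Step 7: union(9, 1) -> merged; set of 9 now {1, 8, 9}
Step 8: find(9) -> no change; set of 9 is {1, 8, 9}
Step 9: union(9, 0) -> merged; set of 9 now {0, 1, 6, 8, 9}
Step 10: union(0, 13) -> merged; set of 0 now {0, 1, 6, 8, 9, 13}
Step 11: find(14) -> no change; set of 14 is {14}
Step 12: union(10, 4) -> merged; set of 10 now {4, 10}
Step 13: find(13) -> no change; set of 13 is {0, 1, 6, 8, 9, 13}
Step 14: union(7, 5) -> merged; set of 7 now {5, 7, 15}
Step 15: find(13) -> no change; set of 13 is {0, 1, 6, 8, 9, 13}
Step 16: union(14, 11) -> merged; set of 14 now {11, 14}
Step 17: union(0, 14) -> merged; set of 0 now {0, 1, 6, 8, 9, 11, 13, 14}
Step 18: union(6, 14) -> already same set; set of 6 now {0, 1, 6, 8, 9, 11, 13, 14}
Step 19: find(6) -> no change; set of 6 is {0, 1, 6, 8, 9, 11, 13, 14}
Step 20: find(14) -> no change; set of 14 is {0, 1, 6, 8, 9, 11, 13, 14}
Component of 4: {4, 10}

Answer: 4, 10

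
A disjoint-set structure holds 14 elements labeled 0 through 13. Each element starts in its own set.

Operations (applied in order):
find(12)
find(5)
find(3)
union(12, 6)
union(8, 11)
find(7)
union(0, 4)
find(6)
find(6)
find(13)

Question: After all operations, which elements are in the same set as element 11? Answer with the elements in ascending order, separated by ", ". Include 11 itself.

Answer: 8, 11

Derivation:
Step 1: find(12) -> no change; set of 12 is {12}
Step 2: find(5) -> no change; set of 5 is {5}
Step 3: find(3) -> no change; set of 3 is {3}
Step 4: union(12, 6) -> merged; set of 12 now {6, 12}
Step 5: union(8, 11) -> merged; set of 8 now {8, 11}
Step 6: find(7) -> no change; set of 7 is {7}
Step 7: union(0, 4) -> merged; set of 0 now {0, 4}
Step 8: find(6) -> no change; set of 6 is {6, 12}
Step 9: find(6) -> no change; set of 6 is {6, 12}
Step 10: find(13) -> no change; set of 13 is {13}
Component of 11: {8, 11}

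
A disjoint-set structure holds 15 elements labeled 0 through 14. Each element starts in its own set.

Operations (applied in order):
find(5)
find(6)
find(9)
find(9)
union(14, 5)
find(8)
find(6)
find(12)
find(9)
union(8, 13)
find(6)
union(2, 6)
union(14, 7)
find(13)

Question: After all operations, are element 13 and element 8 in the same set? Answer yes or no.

Step 1: find(5) -> no change; set of 5 is {5}
Step 2: find(6) -> no change; set of 6 is {6}
Step 3: find(9) -> no change; set of 9 is {9}
Step 4: find(9) -> no change; set of 9 is {9}
Step 5: union(14, 5) -> merged; set of 14 now {5, 14}
Step 6: find(8) -> no change; set of 8 is {8}
Step 7: find(6) -> no change; set of 6 is {6}
Step 8: find(12) -> no change; set of 12 is {12}
Step 9: find(9) -> no change; set of 9 is {9}
Step 10: union(8, 13) -> merged; set of 8 now {8, 13}
Step 11: find(6) -> no change; set of 6 is {6}
Step 12: union(2, 6) -> merged; set of 2 now {2, 6}
Step 13: union(14, 7) -> merged; set of 14 now {5, 7, 14}
Step 14: find(13) -> no change; set of 13 is {8, 13}
Set of 13: {8, 13}; 8 is a member.

Answer: yes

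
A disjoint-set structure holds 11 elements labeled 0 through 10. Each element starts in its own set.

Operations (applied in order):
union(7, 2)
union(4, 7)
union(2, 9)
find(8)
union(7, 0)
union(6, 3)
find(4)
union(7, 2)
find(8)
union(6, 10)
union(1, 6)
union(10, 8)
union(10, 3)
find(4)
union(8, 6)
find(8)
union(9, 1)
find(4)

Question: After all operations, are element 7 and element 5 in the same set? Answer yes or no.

Step 1: union(7, 2) -> merged; set of 7 now {2, 7}
Step 2: union(4, 7) -> merged; set of 4 now {2, 4, 7}
Step 3: union(2, 9) -> merged; set of 2 now {2, 4, 7, 9}
Step 4: find(8) -> no change; set of 8 is {8}
Step 5: union(7, 0) -> merged; set of 7 now {0, 2, 4, 7, 9}
Step 6: union(6, 3) -> merged; set of 6 now {3, 6}
Step 7: find(4) -> no change; set of 4 is {0, 2, 4, 7, 9}
Step 8: union(7, 2) -> already same set; set of 7 now {0, 2, 4, 7, 9}
Step 9: find(8) -> no change; set of 8 is {8}
Step 10: union(6, 10) -> merged; set of 6 now {3, 6, 10}
Step 11: union(1, 6) -> merged; set of 1 now {1, 3, 6, 10}
Step 12: union(10, 8) -> merged; set of 10 now {1, 3, 6, 8, 10}
Step 13: union(10, 3) -> already same set; set of 10 now {1, 3, 6, 8, 10}
Step 14: find(4) -> no change; set of 4 is {0, 2, 4, 7, 9}
Step 15: union(8, 6) -> already same set; set of 8 now {1, 3, 6, 8, 10}
Step 16: find(8) -> no change; set of 8 is {1, 3, 6, 8, 10}
Step 17: union(9, 1) -> merged; set of 9 now {0, 1, 2, 3, 4, 6, 7, 8, 9, 10}
Step 18: find(4) -> no change; set of 4 is {0, 1, 2, 3, 4, 6, 7, 8, 9, 10}
Set of 7: {0, 1, 2, 3, 4, 6, 7, 8, 9, 10}; 5 is not a member.

Answer: no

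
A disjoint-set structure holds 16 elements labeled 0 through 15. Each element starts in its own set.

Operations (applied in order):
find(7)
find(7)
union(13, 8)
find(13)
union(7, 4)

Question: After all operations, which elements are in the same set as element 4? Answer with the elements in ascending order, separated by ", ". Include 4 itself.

Step 1: find(7) -> no change; set of 7 is {7}
Step 2: find(7) -> no change; set of 7 is {7}
Step 3: union(13, 8) -> merged; set of 13 now {8, 13}
Step 4: find(13) -> no change; set of 13 is {8, 13}
Step 5: union(7, 4) -> merged; set of 7 now {4, 7}
Component of 4: {4, 7}

Answer: 4, 7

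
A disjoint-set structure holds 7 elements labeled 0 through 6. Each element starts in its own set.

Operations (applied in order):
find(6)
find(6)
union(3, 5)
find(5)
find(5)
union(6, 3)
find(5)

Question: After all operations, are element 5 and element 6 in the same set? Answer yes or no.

Step 1: find(6) -> no change; set of 6 is {6}
Step 2: find(6) -> no change; set of 6 is {6}
Step 3: union(3, 5) -> merged; set of 3 now {3, 5}
Step 4: find(5) -> no change; set of 5 is {3, 5}
Step 5: find(5) -> no change; set of 5 is {3, 5}
Step 6: union(6, 3) -> merged; set of 6 now {3, 5, 6}
Step 7: find(5) -> no change; set of 5 is {3, 5, 6}
Set of 5: {3, 5, 6}; 6 is a member.

Answer: yes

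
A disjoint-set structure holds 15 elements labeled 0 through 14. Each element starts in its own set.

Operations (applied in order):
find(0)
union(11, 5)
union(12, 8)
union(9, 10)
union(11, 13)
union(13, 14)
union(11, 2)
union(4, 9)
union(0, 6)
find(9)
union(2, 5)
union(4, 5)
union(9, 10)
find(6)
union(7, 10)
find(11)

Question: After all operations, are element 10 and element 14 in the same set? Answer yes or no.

Step 1: find(0) -> no change; set of 0 is {0}
Step 2: union(11, 5) -> merged; set of 11 now {5, 11}
Step 3: union(12, 8) -> merged; set of 12 now {8, 12}
Step 4: union(9, 10) -> merged; set of 9 now {9, 10}
Step 5: union(11, 13) -> merged; set of 11 now {5, 11, 13}
Step 6: union(13, 14) -> merged; set of 13 now {5, 11, 13, 14}
Step 7: union(11, 2) -> merged; set of 11 now {2, 5, 11, 13, 14}
Step 8: union(4, 9) -> merged; set of 4 now {4, 9, 10}
Step 9: union(0, 6) -> merged; set of 0 now {0, 6}
Step 10: find(9) -> no change; set of 9 is {4, 9, 10}
Step 11: union(2, 5) -> already same set; set of 2 now {2, 5, 11, 13, 14}
Step 12: union(4, 5) -> merged; set of 4 now {2, 4, 5, 9, 10, 11, 13, 14}
Step 13: union(9, 10) -> already same set; set of 9 now {2, 4, 5, 9, 10, 11, 13, 14}
Step 14: find(6) -> no change; set of 6 is {0, 6}
Step 15: union(7, 10) -> merged; set of 7 now {2, 4, 5, 7, 9, 10, 11, 13, 14}
Step 16: find(11) -> no change; set of 11 is {2, 4, 5, 7, 9, 10, 11, 13, 14}
Set of 10: {2, 4, 5, 7, 9, 10, 11, 13, 14}; 14 is a member.

Answer: yes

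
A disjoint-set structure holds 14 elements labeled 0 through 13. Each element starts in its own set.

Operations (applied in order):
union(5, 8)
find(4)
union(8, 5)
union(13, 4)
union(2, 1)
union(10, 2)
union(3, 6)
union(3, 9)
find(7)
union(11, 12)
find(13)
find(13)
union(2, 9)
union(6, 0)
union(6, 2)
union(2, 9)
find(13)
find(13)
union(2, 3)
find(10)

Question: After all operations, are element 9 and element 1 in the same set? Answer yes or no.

Answer: yes

Derivation:
Step 1: union(5, 8) -> merged; set of 5 now {5, 8}
Step 2: find(4) -> no change; set of 4 is {4}
Step 3: union(8, 5) -> already same set; set of 8 now {5, 8}
Step 4: union(13, 4) -> merged; set of 13 now {4, 13}
Step 5: union(2, 1) -> merged; set of 2 now {1, 2}
Step 6: union(10, 2) -> merged; set of 10 now {1, 2, 10}
Step 7: union(3, 6) -> merged; set of 3 now {3, 6}
Step 8: union(3, 9) -> merged; set of 3 now {3, 6, 9}
Step 9: find(7) -> no change; set of 7 is {7}
Step 10: union(11, 12) -> merged; set of 11 now {11, 12}
Step 11: find(13) -> no change; set of 13 is {4, 13}
Step 12: find(13) -> no change; set of 13 is {4, 13}
Step 13: union(2, 9) -> merged; set of 2 now {1, 2, 3, 6, 9, 10}
Step 14: union(6, 0) -> merged; set of 6 now {0, 1, 2, 3, 6, 9, 10}
Step 15: union(6, 2) -> already same set; set of 6 now {0, 1, 2, 3, 6, 9, 10}
Step 16: union(2, 9) -> already same set; set of 2 now {0, 1, 2, 3, 6, 9, 10}
Step 17: find(13) -> no change; set of 13 is {4, 13}
Step 18: find(13) -> no change; set of 13 is {4, 13}
Step 19: union(2, 3) -> already same set; set of 2 now {0, 1, 2, 3, 6, 9, 10}
Step 20: find(10) -> no change; set of 10 is {0, 1, 2, 3, 6, 9, 10}
Set of 9: {0, 1, 2, 3, 6, 9, 10}; 1 is a member.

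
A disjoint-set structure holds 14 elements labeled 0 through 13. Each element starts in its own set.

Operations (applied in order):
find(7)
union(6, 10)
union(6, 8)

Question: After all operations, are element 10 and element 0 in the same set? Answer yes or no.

Answer: no

Derivation:
Step 1: find(7) -> no change; set of 7 is {7}
Step 2: union(6, 10) -> merged; set of 6 now {6, 10}
Step 3: union(6, 8) -> merged; set of 6 now {6, 8, 10}
Set of 10: {6, 8, 10}; 0 is not a member.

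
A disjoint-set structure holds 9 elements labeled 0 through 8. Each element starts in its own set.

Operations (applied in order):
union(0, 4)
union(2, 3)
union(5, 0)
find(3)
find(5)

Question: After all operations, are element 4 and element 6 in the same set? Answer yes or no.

Answer: no

Derivation:
Step 1: union(0, 4) -> merged; set of 0 now {0, 4}
Step 2: union(2, 3) -> merged; set of 2 now {2, 3}
Step 3: union(5, 0) -> merged; set of 5 now {0, 4, 5}
Step 4: find(3) -> no change; set of 3 is {2, 3}
Step 5: find(5) -> no change; set of 5 is {0, 4, 5}
Set of 4: {0, 4, 5}; 6 is not a member.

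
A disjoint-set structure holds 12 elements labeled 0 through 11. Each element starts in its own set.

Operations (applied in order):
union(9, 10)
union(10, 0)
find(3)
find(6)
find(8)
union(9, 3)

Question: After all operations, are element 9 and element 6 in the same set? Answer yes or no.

Answer: no

Derivation:
Step 1: union(9, 10) -> merged; set of 9 now {9, 10}
Step 2: union(10, 0) -> merged; set of 10 now {0, 9, 10}
Step 3: find(3) -> no change; set of 3 is {3}
Step 4: find(6) -> no change; set of 6 is {6}
Step 5: find(8) -> no change; set of 8 is {8}
Step 6: union(9, 3) -> merged; set of 9 now {0, 3, 9, 10}
Set of 9: {0, 3, 9, 10}; 6 is not a member.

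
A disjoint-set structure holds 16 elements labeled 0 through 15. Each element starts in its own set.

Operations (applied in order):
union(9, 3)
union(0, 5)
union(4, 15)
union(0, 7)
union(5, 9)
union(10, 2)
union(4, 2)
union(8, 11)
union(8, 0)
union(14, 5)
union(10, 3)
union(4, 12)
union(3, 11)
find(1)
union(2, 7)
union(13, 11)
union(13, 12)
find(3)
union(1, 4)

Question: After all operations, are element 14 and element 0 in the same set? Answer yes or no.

Step 1: union(9, 3) -> merged; set of 9 now {3, 9}
Step 2: union(0, 5) -> merged; set of 0 now {0, 5}
Step 3: union(4, 15) -> merged; set of 4 now {4, 15}
Step 4: union(0, 7) -> merged; set of 0 now {0, 5, 7}
Step 5: union(5, 9) -> merged; set of 5 now {0, 3, 5, 7, 9}
Step 6: union(10, 2) -> merged; set of 10 now {2, 10}
Step 7: union(4, 2) -> merged; set of 4 now {2, 4, 10, 15}
Step 8: union(8, 11) -> merged; set of 8 now {8, 11}
Step 9: union(8, 0) -> merged; set of 8 now {0, 3, 5, 7, 8, 9, 11}
Step 10: union(14, 5) -> merged; set of 14 now {0, 3, 5, 7, 8, 9, 11, 14}
Step 11: union(10, 3) -> merged; set of 10 now {0, 2, 3, 4, 5, 7, 8, 9, 10, 11, 14, 15}
Step 12: union(4, 12) -> merged; set of 4 now {0, 2, 3, 4, 5, 7, 8, 9, 10, 11, 12, 14, 15}
Step 13: union(3, 11) -> already same set; set of 3 now {0, 2, 3, 4, 5, 7, 8, 9, 10, 11, 12, 14, 15}
Step 14: find(1) -> no change; set of 1 is {1}
Step 15: union(2, 7) -> already same set; set of 2 now {0, 2, 3, 4, 5, 7, 8, 9, 10, 11, 12, 14, 15}
Step 16: union(13, 11) -> merged; set of 13 now {0, 2, 3, 4, 5, 7, 8, 9, 10, 11, 12, 13, 14, 15}
Step 17: union(13, 12) -> already same set; set of 13 now {0, 2, 3, 4, 5, 7, 8, 9, 10, 11, 12, 13, 14, 15}
Step 18: find(3) -> no change; set of 3 is {0, 2, 3, 4, 5, 7, 8, 9, 10, 11, 12, 13, 14, 15}
Step 19: union(1, 4) -> merged; set of 1 now {0, 1, 2, 3, 4, 5, 7, 8, 9, 10, 11, 12, 13, 14, 15}
Set of 14: {0, 1, 2, 3, 4, 5, 7, 8, 9, 10, 11, 12, 13, 14, 15}; 0 is a member.

Answer: yes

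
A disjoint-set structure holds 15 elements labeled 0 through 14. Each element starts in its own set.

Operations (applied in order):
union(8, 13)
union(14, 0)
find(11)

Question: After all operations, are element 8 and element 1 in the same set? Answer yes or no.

Step 1: union(8, 13) -> merged; set of 8 now {8, 13}
Step 2: union(14, 0) -> merged; set of 14 now {0, 14}
Step 3: find(11) -> no change; set of 11 is {11}
Set of 8: {8, 13}; 1 is not a member.

Answer: no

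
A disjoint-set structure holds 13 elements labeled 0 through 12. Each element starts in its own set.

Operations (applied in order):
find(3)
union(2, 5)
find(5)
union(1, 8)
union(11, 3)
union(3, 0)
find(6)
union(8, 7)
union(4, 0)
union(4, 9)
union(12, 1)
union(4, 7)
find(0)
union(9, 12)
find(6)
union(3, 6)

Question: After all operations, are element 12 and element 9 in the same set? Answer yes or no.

Step 1: find(3) -> no change; set of 3 is {3}
Step 2: union(2, 5) -> merged; set of 2 now {2, 5}
Step 3: find(5) -> no change; set of 5 is {2, 5}
Step 4: union(1, 8) -> merged; set of 1 now {1, 8}
Step 5: union(11, 3) -> merged; set of 11 now {3, 11}
Step 6: union(3, 0) -> merged; set of 3 now {0, 3, 11}
Step 7: find(6) -> no change; set of 6 is {6}
Step 8: union(8, 7) -> merged; set of 8 now {1, 7, 8}
Step 9: union(4, 0) -> merged; set of 4 now {0, 3, 4, 11}
Step 10: union(4, 9) -> merged; set of 4 now {0, 3, 4, 9, 11}
Step 11: union(12, 1) -> merged; set of 12 now {1, 7, 8, 12}
Step 12: union(4, 7) -> merged; set of 4 now {0, 1, 3, 4, 7, 8, 9, 11, 12}
Step 13: find(0) -> no change; set of 0 is {0, 1, 3, 4, 7, 8, 9, 11, 12}
Step 14: union(9, 12) -> already same set; set of 9 now {0, 1, 3, 4, 7, 8, 9, 11, 12}
Step 15: find(6) -> no change; set of 6 is {6}
Step 16: union(3, 6) -> merged; set of 3 now {0, 1, 3, 4, 6, 7, 8, 9, 11, 12}
Set of 12: {0, 1, 3, 4, 6, 7, 8, 9, 11, 12}; 9 is a member.

Answer: yes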